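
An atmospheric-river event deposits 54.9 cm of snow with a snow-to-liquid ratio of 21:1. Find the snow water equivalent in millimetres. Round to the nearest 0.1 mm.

SWE = snow depth / ratio = 54.9 cm / 21 = 2.614 cm = 26.1 mm.

SWE ≈ 26.1 mm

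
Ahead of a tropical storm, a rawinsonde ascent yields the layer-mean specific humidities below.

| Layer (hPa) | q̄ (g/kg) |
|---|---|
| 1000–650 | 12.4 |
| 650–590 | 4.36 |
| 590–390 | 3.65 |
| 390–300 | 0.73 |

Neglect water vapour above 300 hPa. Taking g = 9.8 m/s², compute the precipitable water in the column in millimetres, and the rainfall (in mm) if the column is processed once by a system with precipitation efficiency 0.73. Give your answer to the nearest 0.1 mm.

PW ≈ 55.1 mm; rainfall ≈ 40.2 mm

Precipitable water is the column-integrated vapour mass per unit area: PW = (1/g) Σ q̄ Δp, with q in kg/kg and Δp in Pa (1 kg/m² of water = 1 mm).
Layer 1000–650 hPa: Δp = 350 hPa = 35000 Pa, q̄ = 0.0124 kg/kg → 0.0124 × 35000 / 9.8 = 44.29 mm
Layer 650–590 hPa: Δp = 60 hPa = 6000 Pa, q̄ = 0.00436 kg/kg → 0.00436 × 6000 / 9.8 = 2.67 mm
Layer 590–390 hPa: Δp = 200 hPa = 20000 Pa, q̄ = 0.00365 kg/kg → 0.00365 × 20000 / 9.8 = 7.45 mm
Layer 390–300 hPa: Δp = 90 hPa = 9000 Pa, q̄ = 0.00073 kg/kg → 0.00073 × 9000 / 9.8 = 0.67 mm
PW = 44.29 + 2.67 + 7.45 + 0.67 = 55.08 ≈ 55.1 mm.
Rainfall = ε × PW = 0.73 × 55.1 = 40.2 mm.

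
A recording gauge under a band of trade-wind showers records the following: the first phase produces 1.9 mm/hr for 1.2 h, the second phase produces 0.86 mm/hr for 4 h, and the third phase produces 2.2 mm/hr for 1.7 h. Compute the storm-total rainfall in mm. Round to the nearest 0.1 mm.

total ≈ 9.5 mm

Total = Σ Rᵢ Δtᵢ = 1.9 × 1.2 + 0.86 × 4 + 2.2 × 1.7
      = 2.28 + 3.44 + 3.74 = 9.5 mm.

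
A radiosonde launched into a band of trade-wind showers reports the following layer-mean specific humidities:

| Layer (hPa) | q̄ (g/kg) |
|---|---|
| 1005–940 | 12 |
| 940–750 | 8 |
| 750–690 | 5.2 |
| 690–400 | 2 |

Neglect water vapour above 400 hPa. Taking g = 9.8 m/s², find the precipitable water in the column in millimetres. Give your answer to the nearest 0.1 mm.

PW ≈ 32.6 mm

Precipitable water is the column-integrated vapour mass per unit area: PW = (1/g) Σ q̄ Δp, with q in kg/kg and Δp in Pa (1 kg/m² of water = 1 mm).
Layer 1005–940 hPa: Δp = 65 hPa = 6500 Pa, q̄ = 0.012 kg/kg → 0.012 × 6500 / 9.8 = 7.96 mm
Layer 940–750 hPa: Δp = 190 hPa = 19000 Pa, q̄ = 0.008 kg/kg → 0.008 × 19000 / 9.8 = 15.51 mm
Layer 750–690 hPa: Δp = 60 hPa = 6000 Pa, q̄ = 0.0052 kg/kg → 0.0052 × 6000 / 9.8 = 3.18 mm
Layer 690–400 hPa: Δp = 290 hPa = 29000 Pa, q̄ = 0.002 kg/kg → 0.002 × 29000 / 9.8 = 5.92 mm
PW = 7.96 + 15.51 + 3.18 + 5.92 = 32.57 ≈ 32.6 mm.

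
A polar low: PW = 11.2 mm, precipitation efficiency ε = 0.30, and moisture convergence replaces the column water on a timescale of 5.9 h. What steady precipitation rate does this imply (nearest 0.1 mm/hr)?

Each overturning extracts ε × PW = 0.30 × 11.2 = 3.36 mm.
Rate = ε·PW / τ = 3.36 / 5.9 h = 0.6 mm/hr.

R ≈ 0.6 mm/hr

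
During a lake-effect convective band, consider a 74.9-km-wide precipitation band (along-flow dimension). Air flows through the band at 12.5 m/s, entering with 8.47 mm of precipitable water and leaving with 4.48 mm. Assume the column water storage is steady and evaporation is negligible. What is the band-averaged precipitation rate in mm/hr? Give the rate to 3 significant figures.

Column moisture flux per unit crosswind length is F = V × PW.
Inflow: F_in = 12.5 × 8.47 = 105.875 mm·m/s
Outflow: F_out = 12.5 × 4.48 = 56 mm·m/s
Steady-state rate R = (F_in − F_out)/L = (105.875 − 56) / 74900 m = 6.659e-04 mm/s.
R = 6.659e-04 × 3600 = 2.40 mm/hr.

R ≈ 2.40 mm/hr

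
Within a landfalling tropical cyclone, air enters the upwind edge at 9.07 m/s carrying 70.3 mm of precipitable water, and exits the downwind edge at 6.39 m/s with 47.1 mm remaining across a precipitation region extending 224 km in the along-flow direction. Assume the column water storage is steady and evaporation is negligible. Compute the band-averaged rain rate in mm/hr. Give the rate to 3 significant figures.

R ≈ 5.41 mm/hr

Column moisture flux per unit crosswind length is F = V × PW.
Inflow: F_in = 9.07 × 70.3 = 637.621 mm·m/s
Outflow: F_out = 6.39 × 47.1 = 300.969 mm·m/s
Steady-state rate R = (F_in − F_out)/L = (637.621 − 300.969) / 224000 m = 1.503e-03 mm/s.
R = 1.503e-03 × 3600 = 5.41 mm/hr.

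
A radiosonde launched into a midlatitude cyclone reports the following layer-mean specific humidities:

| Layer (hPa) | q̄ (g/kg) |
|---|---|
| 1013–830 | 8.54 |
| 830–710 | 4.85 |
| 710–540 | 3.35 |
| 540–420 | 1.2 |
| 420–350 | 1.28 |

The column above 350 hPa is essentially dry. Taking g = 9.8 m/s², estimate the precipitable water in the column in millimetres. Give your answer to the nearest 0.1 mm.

PW ≈ 30.1 mm

Precipitable water is the column-integrated vapour mass per unit area: PW = (1/g) Σ q̄ Δp, with q in kg/kg and Δp in Pa (1 kg/m² of water = 1 mm).
Layer 1013–830 hPa: Δp = 183 hPa = 18300 Pa, q̄ = 0.00854 kg/kg → 0.00854 × 18300 / 9.8 = 15.95 mm
Layer 830–710 hPa: Δp = 120 hPa = 12000 Pa, q̄ = 0.00485 kg/kg → 0.00485 × 12000 / 9.8 = 5.94 mm
Layer 710–540 hPa: Δp = 170 hPa = 17000 Pa, q̄ = 0.00335 kg/kg → 0.00335 × 17000 / 9.8 = 5.81 mm
Layer 540–420 hPa: Δp = 120 hPa = 12000 Pa, q̄ = 0.0012 kg/kg → 0.0012 × 12000 / 9.8 = 1.47 mm
Layer 420–350 hPa: Δp = 70 hPa = 7000 Pa, q̄ = 0.00128 kg/kg → 0.00128 × 7000 / 9.8 = 0.91 mm
PW = 15.95 + 5.94 + 5.81 + 1.47 + 0.91 = 30.08 ≈ 30.1 mm.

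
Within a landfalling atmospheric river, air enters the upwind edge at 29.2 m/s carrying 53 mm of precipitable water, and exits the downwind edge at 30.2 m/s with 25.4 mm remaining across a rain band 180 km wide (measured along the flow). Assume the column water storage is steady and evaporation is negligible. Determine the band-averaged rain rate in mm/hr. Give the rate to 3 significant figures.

R ≈ 15.6 mm/hr

Column moisture flux per unit crosswind length is F = V × PW.
Inflow: F_in = 29.2 × 53 = 1547.6 mm·m/s
Outflow: F_out = 30.2 × 25.4 = 767.08 mm·m/s
Steady-state rate R = (F_in − F_out)/L = (1547.6 − 767.08) / 180000 m = 4.336e-03 mm/s.
R = 4.336e-03 × 3600 = 15.6 mm/hr.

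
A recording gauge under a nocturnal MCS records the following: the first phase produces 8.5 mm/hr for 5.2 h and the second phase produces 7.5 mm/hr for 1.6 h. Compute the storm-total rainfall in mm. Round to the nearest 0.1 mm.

Total = Σ Rᵢ Δtᵢ = 8.5 × 5.2 + 7.5 × 1.6
      = 44.2 + 12 = 56.2 mm.

total ≈ 56.2 mm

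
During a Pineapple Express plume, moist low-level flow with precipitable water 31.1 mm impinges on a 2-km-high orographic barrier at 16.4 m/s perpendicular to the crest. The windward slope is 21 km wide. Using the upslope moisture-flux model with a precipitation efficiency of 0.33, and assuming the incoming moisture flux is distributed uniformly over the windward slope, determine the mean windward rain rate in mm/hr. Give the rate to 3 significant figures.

Incoming column moisture flux per unit ridge length: F = V × PW = 16.4 × 31.1 = 510.04 mm·m/s.
Spread over the 21 km slope with efficiency ε = 0.33: R = ε·F/W = 0.33 × 510.04 / 21000 m = 8.015e-03 mm/s.
R = 8.015e-03 × 3600 = 28.9 mm/hr.

R ≈ 28.9 mm/hr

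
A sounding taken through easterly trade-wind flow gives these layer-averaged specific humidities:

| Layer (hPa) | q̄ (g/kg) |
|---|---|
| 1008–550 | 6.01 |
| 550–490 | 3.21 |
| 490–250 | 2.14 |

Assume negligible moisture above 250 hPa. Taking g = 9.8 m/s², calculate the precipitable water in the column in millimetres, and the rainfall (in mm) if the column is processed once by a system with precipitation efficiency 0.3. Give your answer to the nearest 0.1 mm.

PW ≈ 35.3 mm; rainfall ≈ 10.6 mm

Precipitable water is the column-integrated vapour mass per unit area: PW = (1/g) Σ q̄ Δp, with q in kg/kg and Δp in Pa (1 kg/m² of water = 1 mm).
Layer 1008–550 hPa: Δp = 458 hPa = 45800 Pa, q̄ = 0.00601 kg/kg → 0.00601 × 45800 / 9.8 = 28.09 mm
Layer 550–490 hPa: Δp = 60 hPa = 6000 Pa, q̄ = 0.00321 kg/kg → 0.00321 × 6000 / 9.8 = 1.97 mm
Layer 490–250 hPa: Δp = 240 hPa = 24000 Pa, q̄ = 0.00214 kg/kg → 0.00214 × 24000 / 9.8 = 5.24 mm
PW = 28.09 + 1.97 + 5.24 = 35.30 ≈ 35.3 mm.
Rainfall = ε × PW = 0.3 × 35.3 = 10.6 mm.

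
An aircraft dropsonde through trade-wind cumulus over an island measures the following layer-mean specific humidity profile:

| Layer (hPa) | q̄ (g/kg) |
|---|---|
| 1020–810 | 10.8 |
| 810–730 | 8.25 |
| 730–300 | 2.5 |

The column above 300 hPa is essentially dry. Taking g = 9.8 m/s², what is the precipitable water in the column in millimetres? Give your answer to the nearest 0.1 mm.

Precipitable water is the column-integrated vapour mass per unit area: PW = (1/g) Σ q̄ Δp, with q in kg/kg and Δp in Pa (1 kg/m² of water = 1 mm).
Layer 1020–810 hPa: Δp = 210 hPa = 21000 Pa, q̄ = 0.0108 kg/kg → 0.0108 × 21000 / 9.8 = 23.14 mm
Layer 810–730 hPa: Δp = 80 hPa = 8000 Pa, q̄ = 0.00825 kg/kg → 0.00825 × 8000 / 9.8 = 6.73 mm
Layer 730–300 hPa: Δp = 430 hPa = 43000 Pa, q̄ = 0.0025 kg/kg → 0.0025 × 43000 / 9.8 = 10.97 mm
PW = 23.14 + 6.73 + 10.97 = 40.84 ≈ 40.8 mm.

PW ≈ 40.8 mm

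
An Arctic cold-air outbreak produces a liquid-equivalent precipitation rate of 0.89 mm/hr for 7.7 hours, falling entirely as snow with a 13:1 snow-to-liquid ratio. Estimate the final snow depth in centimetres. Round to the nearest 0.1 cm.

Liquid-equivalent depth = 0.89 × 7.7 = 6.853 mm.
Snow depth = 6.853 mm × 13 = 89.089 mm = 8.9 cm.

snow depth ≈ 8.9 cm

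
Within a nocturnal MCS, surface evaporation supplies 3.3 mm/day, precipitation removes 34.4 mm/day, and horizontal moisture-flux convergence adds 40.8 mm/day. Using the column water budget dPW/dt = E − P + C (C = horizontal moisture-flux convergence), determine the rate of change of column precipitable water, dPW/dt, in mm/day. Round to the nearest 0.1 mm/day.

dPW/dt = E − P + C = 3.3 − 34.4 + (40.8) = 9.7 mm/day.

dPW/dt ≈ 9.7 mm/day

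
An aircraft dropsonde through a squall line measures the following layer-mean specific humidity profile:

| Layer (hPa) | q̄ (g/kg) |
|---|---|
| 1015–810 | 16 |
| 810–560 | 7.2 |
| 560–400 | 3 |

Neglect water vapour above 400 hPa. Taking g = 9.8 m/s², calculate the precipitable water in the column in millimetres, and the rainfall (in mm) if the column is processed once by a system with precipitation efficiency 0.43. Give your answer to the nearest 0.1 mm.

Precipitable water is the column-integrated vapour mass per unit area: PW = (1/g) Σ q̄ Δp, with q in kg/kg and Δp in Pa (1 kg/m² of water = 1 mm).
Layer 1015–810 hPa: Δp = 205 hPa = 20500 Pa, q̄ = 0.016 kg/kg → 0.016 × 20500 / 9.8 = 33.47 mm
Layer 810–560 hPa: Δp = 250 hPa = 25000 Pa, q̄ = 0.0072 kg/kg → 0.0072 × 25000 / 9.8 = 18.37 mm
Layer 560–400 hPa: Δp = 160 hPa = 16000 Pa, q̄ = 0.003 kg/kg → 0.003 × 16000 / 9.8 = 4.90 mm
PW = 33.47 + 18.37 + 4.90 = 56.74 ≈ 56.7 mm.
Rainfall = ε × PW = 0.43 × 56.7 = 24.4 mm.

PW ≈ 56.7 mm; rainfall ≈ 24.4 mm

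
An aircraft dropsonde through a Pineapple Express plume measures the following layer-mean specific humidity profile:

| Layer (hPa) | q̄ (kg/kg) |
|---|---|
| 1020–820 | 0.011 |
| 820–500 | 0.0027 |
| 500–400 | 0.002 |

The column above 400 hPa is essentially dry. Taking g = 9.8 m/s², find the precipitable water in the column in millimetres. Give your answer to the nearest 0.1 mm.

PW ≈ 33.3 mm

Precipitable water is the column-integrated vapour mass per unit area: PW = (1/g) Σ q̄ Δp, with q in kg/kg and Δp in Pa (1 kg/m² of water = 1 mm).
Layer 1020–820 hPa: Δp = 200 hPa = 20000 Pa, q̄ = 0.011 kg/kg → 0.011 × 20000 / 9.8 = 22.45 mm
Layer 820–500 hPa: Δp = 320 hPa = 32000 Pa, q̄ = 0.0027 kg/kg → 0.0027 × 32000 / 9.8 = 8.82 mm
Layer 500–400 hPa: Δp = 100 hPa = 10000 Pa, q̄ = 0.002 kg/kg → 0.002 × 10000 / 9.8 = 2.04 mm
PW = 22.45 + 8.82 + 2.04 = 33.31 ≈ 33.3 mm.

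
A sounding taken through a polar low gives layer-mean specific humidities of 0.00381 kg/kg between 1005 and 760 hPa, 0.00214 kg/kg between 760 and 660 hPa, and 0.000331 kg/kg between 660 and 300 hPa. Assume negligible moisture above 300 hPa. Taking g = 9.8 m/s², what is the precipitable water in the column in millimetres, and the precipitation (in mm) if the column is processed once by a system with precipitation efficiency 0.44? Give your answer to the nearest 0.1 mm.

Precipitable water is the column-integrated vapour mass per unit area: PW = (1/g) Σ q̄ Δp, with q in kg/kg and Δp in Pa (1 kg/m² of water = 1 mm).
Layer 1005–760 hPa: Δp = 245 hPa = 24500 Pa, q̄ = 0.00381 kg/kg → 0.00381 × 24500 / 9.8 = 9.53 mm
Layer 760–660 hPa: Δp = 100 hPa = 10000 Pa, q̄ = 0.00214 kg/kg → 0.00214 × 10000 / 9.8 = 2.18 mm
Layer 660–300 hPa: Δp = 360 hPa = 36000 Pa, q̄ = 0.000331 kg/kg → 0.000331 × 36000 / 9.8 = 1.22 mm
PW = 9.53 + 2.18 + 1.22 = 12.93 ≈ 12.9 mm.
Precipitation = ε × PW = 0.44 × 12.9 = 5.7 mm.

PW ≈ 12.9 mm; precipitation ≈ 5.7 mm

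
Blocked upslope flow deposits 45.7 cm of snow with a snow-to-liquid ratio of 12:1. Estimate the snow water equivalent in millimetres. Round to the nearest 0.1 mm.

SWE ≈ 38.1 mm

SWE = snow depth / ratio = 45.7 cm / 12 = 3.808 cm = 38.1 mm.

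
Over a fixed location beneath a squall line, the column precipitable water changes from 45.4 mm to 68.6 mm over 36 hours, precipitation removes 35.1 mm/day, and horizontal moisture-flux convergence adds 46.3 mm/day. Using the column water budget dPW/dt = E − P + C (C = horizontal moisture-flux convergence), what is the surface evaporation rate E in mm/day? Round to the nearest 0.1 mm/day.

E ≈ 4.3 mm/day

dPW/dt = (68.6 − 45.4) mm / (36/24 day) = +15.467 mm/day.
E = dPW/dt + P − C = (+15.467) + 35.1 − (46.3) = 4.3 mm/day.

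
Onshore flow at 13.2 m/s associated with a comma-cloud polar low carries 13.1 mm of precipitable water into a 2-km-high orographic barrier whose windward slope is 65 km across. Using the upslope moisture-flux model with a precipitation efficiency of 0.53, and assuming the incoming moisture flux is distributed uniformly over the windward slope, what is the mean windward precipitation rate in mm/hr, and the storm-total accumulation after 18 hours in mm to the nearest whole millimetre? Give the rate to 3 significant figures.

R ≈ 5.08 mm/hr; total ≈ 91 mm

Incoming column moisture flux per unit ridge length: F = V × PW = 13.2 × 13.1 = 172.92 mm·m/s.
Spread over the 65 km slope with efficiency ε = 0.53: R = ε·F/W = 0.53 × 172.92 / 65000 m = 1.410e-03 mm/s.
R = 1.410e-03 × 3600 = 5.08 mm/hr.
Over 18 h: total = 5.08 × 18 = 91.44 ≈ 91 mm.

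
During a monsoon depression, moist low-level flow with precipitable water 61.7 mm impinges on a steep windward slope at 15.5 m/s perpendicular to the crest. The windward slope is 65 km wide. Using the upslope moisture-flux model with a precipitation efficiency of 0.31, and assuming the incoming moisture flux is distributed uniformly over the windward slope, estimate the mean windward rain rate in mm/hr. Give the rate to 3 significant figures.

Incoming column moisture flux per unit ridge length: F = V × PW = 15.5 × 61.7 = 956.35 mm·m/s.
Spread over the 65 km slope with efficiency ε = 0.31: R = ε·F/W = 0.31 × 956.35 / 65000 m = 4.561e-03 mm/s.
R = 4.561e-03 × 3600 = 16.4 mm/hr.

R ≈ 16.4 mm/hr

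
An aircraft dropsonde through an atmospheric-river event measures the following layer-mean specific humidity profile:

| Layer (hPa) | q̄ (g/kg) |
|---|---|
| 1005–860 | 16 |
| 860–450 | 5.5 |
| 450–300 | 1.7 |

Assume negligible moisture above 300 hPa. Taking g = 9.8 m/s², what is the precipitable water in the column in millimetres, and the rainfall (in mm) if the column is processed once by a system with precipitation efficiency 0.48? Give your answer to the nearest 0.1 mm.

PW ≈ 49.3 mm; rainfall ≈ 23.7 mm

Precipitable water is the column-integrated vapour mass per unit area: PW = (1/g) Σ q̄ Δp, with q in kg/kg and Δp in Pa (1 kg/m² of water = 1 mm).
Layer 1005–860 hPa: Δp = 145 hPa = 14500 Pa, q̄ = 0.016 kg/kg → 0.016 × 14500 / 9.8 = 23.67 mm
Layer 860–450 hPa: Δp = 410 hPa = 41000 Pa, q̄ = 0.0055 kg/kg → 0.0055 × 41000 / 9.8 = 23.01 mm
Layer 450–300 hPa: Δp = 150 hPa = 15000 Pa, q̄ = 0.0017 kg/kg → 0.0017 × 15000 / 9.8 = 2.60 mm
PW = 23.67 + 23.01 + 2.60 = 49.28 ≈ 49.3 mm.
Rainfall = ε × PW = 0.48 × 49.3 = 23.7 mm.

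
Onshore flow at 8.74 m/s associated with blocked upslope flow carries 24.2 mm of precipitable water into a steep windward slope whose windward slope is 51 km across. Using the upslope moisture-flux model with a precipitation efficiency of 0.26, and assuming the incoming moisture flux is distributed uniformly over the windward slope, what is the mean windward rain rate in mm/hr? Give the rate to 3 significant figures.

Incoming column moisture flux per unit ridge length: F = V × PW = 8.74 × 24.2 = 211.508 mm·m/s.
Spread over the 51 km slope with efficiency ε = 0.26: R = ε·F/W = 0.26 × 211.508 / 51000 m = 1.078e-03 mm/s.
R = 1.078e-03 × 3600 = 3.88 mm/hr.

R ≈ 3.88 mm/hr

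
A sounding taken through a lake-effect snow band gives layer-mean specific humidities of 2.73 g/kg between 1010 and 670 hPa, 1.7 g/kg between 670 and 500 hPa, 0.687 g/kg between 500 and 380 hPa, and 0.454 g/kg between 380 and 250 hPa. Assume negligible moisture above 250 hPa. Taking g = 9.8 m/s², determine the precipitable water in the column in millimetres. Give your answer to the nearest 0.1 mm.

PW ≈ 13.9 mm

Precipitable water is the column-integrated vapour mass per unit area: PW = (1/g) Σ q̄ Δp, with q in kg/kg and Δp in Pa (1 kg/m² of water = 1 mm).
Layer 1010–670 hPa: Δp = 340 hPa = 34000 Pa, q̄ = 0.00273 kg/kg → 0.00273 × 34000 / 9.8 = 9.47 mm
Layer 670–500 hPa: Δp = 170 hPa = 17000 Pa, q̄ = 0.0017 kg/kg → 0.0017 × 17000 / 9.8 = 2.95 mm
Layer 500–380 hPa: Δp = 120 hPa = 12000 Pa, q̄ = 0.000687 kg/kg → 0.000687 × 12000 / 9.8 = 0.84 mm
Layer 380–250 hPa: Δp = 130 hPa = 13000 Pa, q̄ = 0.000454 kg/kg → 0.000454 × 13000 / 9.8 = 0.60 mm
PW = 9.47 + 2.95 + 0.84 + 0.60 = 13.86 ≈ 13.9 mm.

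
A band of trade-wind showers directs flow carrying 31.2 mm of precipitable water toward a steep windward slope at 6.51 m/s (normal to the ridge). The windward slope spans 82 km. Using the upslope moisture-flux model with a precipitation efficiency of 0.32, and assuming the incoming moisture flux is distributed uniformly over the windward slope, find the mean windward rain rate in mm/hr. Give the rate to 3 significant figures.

Incoming column moisture flux per unit ridge length: F = V × PW = 6.51 × 31.2 = 203.112 mm·m/s.
Spread over the 82 km slope with efficiency ε = 0.32: R = ε·F/W = 0.32 × 203.112 / 82000 m = 7.926e-04 mm/s.
R = 7.926e-04 × 3600 = 2.85 mm/hr.

R ≈ 2.85 mm/hr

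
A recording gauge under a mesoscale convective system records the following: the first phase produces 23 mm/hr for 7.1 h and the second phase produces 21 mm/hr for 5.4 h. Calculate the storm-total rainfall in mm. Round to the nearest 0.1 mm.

Total = Σ Rᵢ Δtᵢ = 23 × 7.1 + 21 × 5.4
      = 163.3 + 113.4 = 276.7 mm.

total ≈ 276.7 mm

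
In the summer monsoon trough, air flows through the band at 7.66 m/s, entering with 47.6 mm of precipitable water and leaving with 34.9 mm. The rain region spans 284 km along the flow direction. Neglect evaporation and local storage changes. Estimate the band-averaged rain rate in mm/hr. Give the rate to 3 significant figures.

Column moisture flux per unit crosswind length is F = V × PW.
Inflow: F_in = 7.66 × 47.6 = 364.616 mm·m/s
Outflow: F_out = 7.66 × 34.9 = 267.334 mm·m/s
Steady-state rate R = (F_in − F_out)/L = (364.616 − 267.334) / 284000 m = 3.425e-04 mm/s.
R = 3.425e-04 × 3600 = 1.23 mm/hr.

R ≈ 1.23 mm/hr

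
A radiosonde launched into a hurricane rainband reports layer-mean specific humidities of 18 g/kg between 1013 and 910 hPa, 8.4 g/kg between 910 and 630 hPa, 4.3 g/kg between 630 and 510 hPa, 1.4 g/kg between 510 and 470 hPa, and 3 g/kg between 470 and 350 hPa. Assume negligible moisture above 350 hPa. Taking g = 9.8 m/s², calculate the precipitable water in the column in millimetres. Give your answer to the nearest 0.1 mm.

PW ≈ 52.4 mm

Precipitable water is the column-integrated vapour mass per unit area: PW = (1/g) Σ q̄ Δp, with q in kg/kg and Δp in Pa (1 kg/m² of water = 1 mm).
Layer 1013–910 hPa: Δp = 103 hPa = 10300 Pa, q̄ = 0.018 kg/kg → 0.018 × 10300 / 9.8 = 18.92 mm
Layer 910–630 hPa: Δp = 280 hPa = 28000 Pa, q̄ = 0.0084 kg/kg → 0.0084 × 28000 / 9.8 = 24.00 mm
Layer 630–510 hPa: Δp = 120 hPa = 12000 Pa, q̄ = 0.0043 kg/kg → 0.0043 × 12000 / 9.8 = 5.27 mm
Layer 510–470 hPa: Δp = 40 hPa = 4000 Pa, q̄ = 0.0014 kg/kg → 0.0014 × 4000 / 9.8 = 0.57 mm
Layer 470–350 hPa: Δp = 120 hPa = 12000 Pa, q̄ = 0.003 kg/kg → 0.003 × 12000 / 9.8 = 3.67 mm
PW = 18.92 + 24.00 + 5.27 + 0.57 + 3.67 = 52.43 ≈ 52.4 mm.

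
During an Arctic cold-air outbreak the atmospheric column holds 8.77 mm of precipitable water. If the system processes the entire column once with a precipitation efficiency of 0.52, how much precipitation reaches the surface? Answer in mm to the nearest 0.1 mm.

Precipitation = ε × PW = 0.52 × 8.77 = 4.6 mm.

precipitation ≈ 4.6 mm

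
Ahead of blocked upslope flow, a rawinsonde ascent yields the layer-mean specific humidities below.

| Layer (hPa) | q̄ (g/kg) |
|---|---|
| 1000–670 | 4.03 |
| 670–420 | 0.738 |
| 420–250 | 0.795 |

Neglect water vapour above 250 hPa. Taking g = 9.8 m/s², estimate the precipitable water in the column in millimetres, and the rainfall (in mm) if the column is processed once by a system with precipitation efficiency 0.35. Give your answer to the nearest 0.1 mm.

Precipitable water is the column-integrated vapour mass per unit area: PW = (1/g) Σ q̄ Δp, with q in kg/kg and Δp in Pa (1 kg/m² of water = 1 mm).
Layer 1000–670 hPa: Δp = 330 hPa = 33000 Pa, q̄ = 0.00403 kg/kg → 0.00403 × 33000 / 9.8 = 13.57 mm
Layer 670–420 hPa: Δp = 250 hPa = 25000 Pa, q̄ = 0.000738 kg/kg → 0.000738 × 25000 / 9.8 = 1.88 mm
Layer 420–250 hPa: Δp = 170 hPa = 17000 Pa, q̄ = 0.000795 kg/kg → 0.000795 × 17000 / 9.8 = 1.38 mm
PW = 13.57 + 1.88 + 1.38 = 16.83 ≈ 16.8 mm.
Rainfall = ε × PW = 0.35 × 16.8 = 5.9 mm.

PW ≈ 16.8 mm; rainfall ≈ 5.9 mm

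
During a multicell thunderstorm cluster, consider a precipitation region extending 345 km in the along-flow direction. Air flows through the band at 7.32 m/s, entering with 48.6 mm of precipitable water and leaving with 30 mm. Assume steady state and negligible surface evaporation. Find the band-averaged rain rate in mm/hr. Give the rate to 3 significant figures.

R ≈ 1.42 mm/hr

Column moisture flux per unit crosswind length is F = V × PW.
Inflow: F_in = 7.32 × 48.6 = 355.752 mm·m/s
Outflow: F_out = 7.32 × 30 = 219.6 mm·m/s
Steady-state rate R = (F_in − F_out)/L = (355.752 − 219.6) / 345000 m = 3.946e-04 mm/s.
R = 3.946e-04 × 3600 = 1.42 mm/hr.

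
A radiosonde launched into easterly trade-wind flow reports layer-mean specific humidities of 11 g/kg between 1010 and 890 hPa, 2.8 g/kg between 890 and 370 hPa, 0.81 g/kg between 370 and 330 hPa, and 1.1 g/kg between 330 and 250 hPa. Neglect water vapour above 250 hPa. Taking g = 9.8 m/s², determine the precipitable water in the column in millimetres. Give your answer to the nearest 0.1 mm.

Precipitable water is the column-integrated vapour mass per unit area: PW = (1/g) Σ q̄ Δp, with q in kg/kg and Δp in Pa (1 kg/m² of water = 1 mm).
Layer 1010–890 hPa: Δp = 120 hPa = 12000 Pa, q̄ = 0.011 kg/kg → 0.011 × 12000 / 9.8 = 13.47 mm
Layer 890–370 hPa: Δp = 520 hPa = 52000 Pa, q̄ = 0.0028 kg/kg → 0.0028 × 52000 / 9.8 = 14.86 mm
Layer 370–330 hPa: Δp = 40 hPa = 4000 Pa, q̄ = 0.00081 kg/kg → 0.00081 × 4000 / 9.8 = 0.33 mm
Layer 330–250 hPa: Δp = 80 hPa = 8000 Pa, q̄ = 0.0011 kg/kg → 0.0011 × 8000 / 9.8 = 0.90 mm
PW = 13.47 + 14.86 + 0.33 + 0.90 = 29.56 ≈ 29.6 mm.

PW ≈ 29.6 mm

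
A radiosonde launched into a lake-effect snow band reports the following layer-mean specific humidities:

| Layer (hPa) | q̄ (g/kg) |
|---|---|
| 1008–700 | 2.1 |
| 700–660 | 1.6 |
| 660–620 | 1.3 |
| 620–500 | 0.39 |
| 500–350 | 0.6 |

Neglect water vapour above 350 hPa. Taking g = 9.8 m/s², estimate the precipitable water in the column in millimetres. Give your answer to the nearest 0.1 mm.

Precipitable water is the column-integrated vapour mass per unit area: PW = (1/g) Σ q̄ Δp, with q in kg/kg and Δp in Pa (1 kg/m² of water = 1 mm).
Layer 1008–700 hPa: Δp = 308 hPa = 30800 Pa, q̄ = 0.0021 kg/kg → 0.0021 × 30800 / 9.8 = 6.60 mm
Layer 700–660 hPa: Δp = 40 hPa = 4000 Pa, q̄ = 0.0016 kg/kg → 0.0016 × 4000 / 9.8 = 0.65 mm
Layer 660–620 hPa: Δp = 40 hPa = 4000 Pa, q̄ = 0.0013 kg/kg → 0.0013 × 4000 / 9.8 = 0.53 mm
Layer 620–500 hPa: Δp = 120 hPa = 12000 Pa, q̄ = 0.00039 kg/kg → 0.00039 × 12000 / 9.8 = 0.48 mm
Layer 500–350 hPa: Δp = 150 hPa = 15000 Pa, q̄ = 0.0006 kg/kg → 0.0006 × 15000 / 9.8 = 0.92 mm
PW = 6.60 + 0.65 + 0.53 + 0.48 + 0.92 = 9.18 ≈ 9.2 mm.

PW ≈ 9.2 mm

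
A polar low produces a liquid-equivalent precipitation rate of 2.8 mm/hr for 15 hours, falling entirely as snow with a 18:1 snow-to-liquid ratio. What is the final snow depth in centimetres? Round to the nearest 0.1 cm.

Liquid-equivalent depth = 2.8 × 15 = 42 mm.
Snow depth = 42 mm × 18 = 756 mm = 75.6 cm.

snow depth ≈ 75.6 cm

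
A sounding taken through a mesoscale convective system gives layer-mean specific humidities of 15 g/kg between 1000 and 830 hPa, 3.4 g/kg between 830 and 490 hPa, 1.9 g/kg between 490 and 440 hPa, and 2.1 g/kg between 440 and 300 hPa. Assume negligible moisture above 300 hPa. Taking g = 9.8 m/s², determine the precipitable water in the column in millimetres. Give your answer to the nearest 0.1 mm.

PW ≈ 41.8 mm

Precipitable water is the column-integrated vapour mass per unit area: PW = (1/g) Σ q̄ Δp, with q in kg/kg and Δp in Pa (1 kg/m² of water = 1 mm).
Layer 1000–830 hPa: Δp = 170 hPa = 17000 Pa, q̄ = 0.015 kg/kg → 0.015 × 17000 / 9.8 = 26.02 mm
Layer 830–490 hPa: Δp = 340 hPa = 34000 Pa, q̄ = 0.0034 kg/kg → 0.0034 × 34000 / 9.8 = 11.80 mm
Layer 490–440 hPa: Δp = 50 hPa = 5000 Pa, q̄ = 0.0019 kg/kg → 0.0019 × 5000 / 9.8 = 0.97 mm
Layer 440–300 hPa: Δp = 140 hPa = 14000 Pa, q̄ = 0.0021 kg/kg → 0.0021 × 14000 / 9.8 = 3.00 mm
PW = 26.02 + 11.80 + 0.97 + 3.00 = 41.79 ≈ 41.8 mm.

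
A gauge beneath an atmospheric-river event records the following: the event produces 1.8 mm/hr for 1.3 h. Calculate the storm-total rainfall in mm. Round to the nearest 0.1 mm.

total ≈ 2.3 mm

Total = Σ Rᵢ Δtᵢ = 1.8 × 1.3
      = 2.34 = 2.3 mm.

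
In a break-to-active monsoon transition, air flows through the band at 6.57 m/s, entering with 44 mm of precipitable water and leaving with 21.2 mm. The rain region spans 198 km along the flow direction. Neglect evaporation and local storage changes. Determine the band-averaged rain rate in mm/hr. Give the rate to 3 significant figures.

R ≈ 2.72 mm/hr

Column moisture flux per unit crosswind length is F = V × PW.
Inflow: F_in = 6.57 × 44 = 289.08 mm·m/s
Outflow: F_out = 6.57 × 21.2 = 139.284 mm·m/s
Steady-state rate R = (F_in − F_out)/L = (289.08 − 139.284) / 198000 m = 7.565e-04 mm/s.
R = 7.565e-04 × 3600 = 2.72 mm/hr.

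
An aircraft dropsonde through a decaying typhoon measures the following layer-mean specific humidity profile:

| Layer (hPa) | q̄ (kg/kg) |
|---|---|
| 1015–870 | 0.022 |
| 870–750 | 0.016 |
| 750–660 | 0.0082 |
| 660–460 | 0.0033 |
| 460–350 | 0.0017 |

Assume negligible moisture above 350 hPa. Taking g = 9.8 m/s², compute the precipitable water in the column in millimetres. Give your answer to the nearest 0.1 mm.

PW ≈ 68.3 mm

Precipitable water is the column-integrated vapour mass per unit area: PW = (1/g) Σ q̄ Δp, with q in kg/kg and Δp in Pa (1 kg/m² of water = 1 mm).
Layer 1015–870 hPa: Δp = 145 hPa = 14500 Pa, q̄ = 0.022 kg/kg → 0.022 × 14500 / 9.8 = 32.55 mm
Layer 870–750 hPa: Δp = 120 hPa = 12000 Pa, q̄ = 0.016 kg/kg → 0.016 × 12000 / 9.8 = 19.59 mm
Layer 750–660 hPa: Δp = 90 hPa = 9000 Pa, q̄ = 0.0082 kg/kg → 0.0082 × 9000 / 9.8 = 7.53 mm
Layer 660–460 hPa: Δp = 200 hPa = 20000 Pa, q̄ = 0.0033 kg/kg → 0.0033 × 20000 / 9.8 = 6.73 mm
Layer 460–350 hPa: Δp = 110 hPa = 11000 Pa, q̄ = 0.0017 kg/kg → 0.0017 × 11000 / 9.8 = 1.91 mm
PW = 32.55 + 19.59 + 7.53 + 6.73 + 1.91 = 68.31 ≈ 68.3 mm.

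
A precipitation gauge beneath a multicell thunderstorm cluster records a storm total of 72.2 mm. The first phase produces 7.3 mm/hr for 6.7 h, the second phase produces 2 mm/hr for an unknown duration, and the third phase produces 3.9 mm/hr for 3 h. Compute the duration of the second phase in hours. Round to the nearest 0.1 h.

duration ≈ 5.8 h

Known phases: 7.3 × 6.7 + 3.9 × 3 = 48.91 + 11.7 = 60.61 mm.
Remaining depth = 72.2 − 60.61 = 11.59 mm.
Duration = 11.59 / 2 = 5.8 h.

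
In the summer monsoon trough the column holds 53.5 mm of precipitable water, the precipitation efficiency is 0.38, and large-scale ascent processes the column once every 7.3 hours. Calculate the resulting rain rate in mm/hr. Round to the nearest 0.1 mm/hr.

R ≈ 2.8 mm/hr

Each overturning extracts ε × PW = 0.38 × 53.5 = 20.33 mm.
Rate = ε·PW / τ = 20.33 / 7.3 h = 2.8 mm/hr.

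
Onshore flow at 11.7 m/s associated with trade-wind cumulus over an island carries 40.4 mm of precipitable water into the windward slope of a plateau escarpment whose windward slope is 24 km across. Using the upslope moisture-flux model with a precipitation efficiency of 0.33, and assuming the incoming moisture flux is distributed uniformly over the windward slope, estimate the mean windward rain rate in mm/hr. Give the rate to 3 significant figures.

Incoming column moisture flux per unit ridge length: F = V × PW = 11.7 × 40.4 = 472.68 mm·m/s.
Spread over the 24 km slope with efficiency ε = 0.33: R = ε·F/W = 0.33 × 472.68 / 24000 m = 6.499e-03 mm/s.
R = 6.499e-03 × 3600 = 23.4 mm/hr.

R ≈ 23.4 mm/hr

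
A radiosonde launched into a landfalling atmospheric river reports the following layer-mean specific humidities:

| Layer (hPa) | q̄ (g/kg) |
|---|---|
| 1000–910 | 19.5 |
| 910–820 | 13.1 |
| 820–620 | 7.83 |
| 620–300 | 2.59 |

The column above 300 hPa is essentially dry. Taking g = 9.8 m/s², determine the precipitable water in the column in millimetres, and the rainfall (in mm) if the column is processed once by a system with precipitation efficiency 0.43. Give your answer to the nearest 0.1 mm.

PW ≈ 54.4 mm; rainfall ≈ 23.4 mm

Precipitable water is the column-integrated vapour mass per unit area: PW = (1/g) Σ q̄ Δp, with q in kg/kg and Δp in Pa (1 kg/m² of water = 1 mm).
Layer 1000–910 hPa: Δp = 90 hPa = 9000 Pa, q̄ = 0.0195 kg/kg → 0.0195 × 9000 / 9.8 = 17.91 mm
Layer 910–820 hPa: Δp = 90 hPa = 9000 Pa, q̄ = 0.0131 kg/kg → 0.0131 × 9000 / 9.8 = 12.03 mm
Layer 820–620 hPa: Δp = 200 hPa = 20000 Pa, q̄ = 0.00783 kg/kg → 0.00783 × 20000 / 9.8 = 15.98 mm
Layer 620–300 hPa: Δp = 320 hPa = 32000 Pa, q̄ = 0.00259 kg/kg → 0.00259 × 32000 / 9.8 = 8.46 mm
PW = 17.91 + 12.03 + 15.98 + 8.46 = 54.38 ≈ 54.4 mm.
Rainfall = ε × PW = 0.43 × 54.4 = 23.4 mm.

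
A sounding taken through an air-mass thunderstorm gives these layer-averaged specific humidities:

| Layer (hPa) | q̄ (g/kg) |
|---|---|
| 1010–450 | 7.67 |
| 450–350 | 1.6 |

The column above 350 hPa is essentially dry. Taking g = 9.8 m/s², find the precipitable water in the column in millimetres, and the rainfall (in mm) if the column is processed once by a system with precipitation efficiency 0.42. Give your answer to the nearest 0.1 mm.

PW ≈ 45.5 mm; rainfall ≈ 19.1 mm

Precipitable water is the column-integrated vapour mass per unit area: PW = (1/g) Σ q̄ Δp, with q in kg/kg and Δp in Pa (1 kg/m² of water = 1 mm).
Layer 1010–450 hPa: Δp = 560 hPa = 56000 Pa, q̄ = 0.00767 kg/kg → 0.00767 × 56000 / 9.8 = 43.83 mm
Layer 450–350 hPa: Δp = 100 hPa = 10000 Pa, q̄ = 0.0016 kg/kg → 0.0016 × 10000 / 9.8 = 1.63 mm
PW = 43.83 + 1.63 = 45.46 ≈ 45.5 mm.
Rainfall = ε × PW = 0.42 × 45.5 = 19.1 mm.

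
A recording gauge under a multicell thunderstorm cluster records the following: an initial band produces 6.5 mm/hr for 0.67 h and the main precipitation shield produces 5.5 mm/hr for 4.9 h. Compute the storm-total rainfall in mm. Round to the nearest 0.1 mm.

total ≈ 31.3 mm

Total = Σ Rᵢ Δtᵢ = 6.5 × 0.67 + 5.5 × 4.9
      = 4.355 + 26.95 = 31.3 mm.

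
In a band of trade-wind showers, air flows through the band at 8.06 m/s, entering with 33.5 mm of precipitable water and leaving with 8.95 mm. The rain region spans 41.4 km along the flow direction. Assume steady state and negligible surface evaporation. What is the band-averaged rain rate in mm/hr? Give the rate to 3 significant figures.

Column moisture flux per unit crosswind length is F = V × PW.
Inflow: F_in = 8.06 × 33.5 = 270.01 mm·m/s
Outflow: F_out = 8.06 × 8.95 = 72.137 mm·m/s
Steady-state rate R = (F_in − F_out)/L = (270.01 − 72.137) / 41400 m = 4.780e-03 mm/s.
R = 4.780e-03 × 3600 = 17.2 mm/hr.

R ≈ 17.2 mm/hr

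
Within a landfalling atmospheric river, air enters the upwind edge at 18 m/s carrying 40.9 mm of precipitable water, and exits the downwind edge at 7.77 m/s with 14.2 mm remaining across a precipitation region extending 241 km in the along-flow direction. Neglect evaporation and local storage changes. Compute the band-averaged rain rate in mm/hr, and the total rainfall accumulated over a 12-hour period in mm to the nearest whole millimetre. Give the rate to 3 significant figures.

R ≈ 9.35 mm/hr; total ≈ 112 mm

Column moisture flux per unit crosswind length is F = V × PW.
Inflow: F_in = 18 × 40.9 = 736.2 mm·m/s
Outflow: F_out = 7.77 × 14.2 = 110.334 mm·m/s
Steady-state rate R = (F_in − F_out)/L = (736.2 − 110.334) / 241000 m = 2.597e-03 mm/s.
R = 2.597e-03 × 3600 = 9.35 mm/hr.
Over 12 h: total = 9.35 × 12 = 112.2 ≈ 112 mm.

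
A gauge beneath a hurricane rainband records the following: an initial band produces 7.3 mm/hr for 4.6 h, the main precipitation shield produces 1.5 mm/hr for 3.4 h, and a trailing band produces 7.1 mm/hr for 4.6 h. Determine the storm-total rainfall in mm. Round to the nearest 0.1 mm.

total ≈ 71.3 mm

Total = Σ Rᵢ Δtᵢ = 7.3 × 4.6 + 1.5 × 3.4 + 7.1 × 4.6
      = 33.58 + 5.1 + 32.66 = 71.3 mm.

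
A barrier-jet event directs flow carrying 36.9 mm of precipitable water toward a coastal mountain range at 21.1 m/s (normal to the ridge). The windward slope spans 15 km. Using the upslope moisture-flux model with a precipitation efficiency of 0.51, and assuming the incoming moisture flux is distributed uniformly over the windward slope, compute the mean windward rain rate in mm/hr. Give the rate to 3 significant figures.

Incoming column moisture flux per unit ridge length: F = V × PW = 21.1 × 36.9 = 778.59 mm·m/s.
Spread over the 15 km slope with efficiency ε = 0.51: R = ε·F/W = 0.51 × 778.59 / 15000 m = 2.647e-02 mm/s.
R = 2.647e-02 × 3600 = 95.3 mm/hr.

R ≈ 95.3 mm/hr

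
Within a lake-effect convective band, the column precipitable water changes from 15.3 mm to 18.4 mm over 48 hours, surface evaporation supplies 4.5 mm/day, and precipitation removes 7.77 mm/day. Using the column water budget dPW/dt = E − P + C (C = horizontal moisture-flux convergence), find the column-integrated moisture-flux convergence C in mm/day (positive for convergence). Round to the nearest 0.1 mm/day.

dPW/dt = (18.4 − 15.3) mm / (48/24 day) = +1.550 mm/day.
C = dPW/dt − E + P = (+1.550) − 4.5 + 7.77 = 4.8 mm/day.

C ≈ 4.8 mm/day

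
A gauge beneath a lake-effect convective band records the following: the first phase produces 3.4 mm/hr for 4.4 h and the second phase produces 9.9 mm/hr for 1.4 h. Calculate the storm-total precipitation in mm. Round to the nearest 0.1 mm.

total ≈ 28.8 mm

Total = Σ Rᵢ Δtᵢ = 3.4 × 4.4 + 9.9 × 1.4
      = 14.96 + 13.86 = 28.8 mm.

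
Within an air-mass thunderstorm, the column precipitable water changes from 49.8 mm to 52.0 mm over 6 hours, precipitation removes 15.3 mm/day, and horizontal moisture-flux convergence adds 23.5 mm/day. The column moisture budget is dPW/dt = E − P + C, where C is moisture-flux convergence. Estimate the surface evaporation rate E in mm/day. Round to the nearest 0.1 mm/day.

dPW/dt = (52.0 − 49.8) mm / (6/24 day) = +8.800 mm/day.
E = dPW/dt + P − C = (+8.800) + 15.3 − (23.5) = 0.6 mm/day.

E ≈ 0.6 mm/day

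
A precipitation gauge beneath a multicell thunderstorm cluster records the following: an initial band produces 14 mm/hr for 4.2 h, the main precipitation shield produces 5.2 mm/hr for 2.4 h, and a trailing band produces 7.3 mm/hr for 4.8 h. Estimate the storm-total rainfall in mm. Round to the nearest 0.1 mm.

Total = Σ Rᵢ Δtᵢ = 14 × 4.2 + 5.2 × 2.4 + 7.3 × 4.8
      = 58.8 + 12.48 + 35.04 = 106.3 mm.

total ≈ 106.3 mm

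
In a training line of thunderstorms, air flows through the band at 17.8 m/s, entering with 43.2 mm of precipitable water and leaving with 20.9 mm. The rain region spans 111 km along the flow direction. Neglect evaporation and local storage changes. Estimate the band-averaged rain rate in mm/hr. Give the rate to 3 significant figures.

R ≈ 12.9 mm/hr

Column moisture flux per unit crosswind length is F = V × PW.
Inflow: F_in = 17.8 × 43.2 = 768.96 mm·m/s
Outflow: F_out = 17.8 × 20.9 = 372.02 mm·m/s
Steady-state rate R = (F_in − F_out)/L = (768.96 − 372.02) / 111000 m = 3.576e-03 mm/s.
R = 3.576e-03 × 3600 = 12.9 mm/hr.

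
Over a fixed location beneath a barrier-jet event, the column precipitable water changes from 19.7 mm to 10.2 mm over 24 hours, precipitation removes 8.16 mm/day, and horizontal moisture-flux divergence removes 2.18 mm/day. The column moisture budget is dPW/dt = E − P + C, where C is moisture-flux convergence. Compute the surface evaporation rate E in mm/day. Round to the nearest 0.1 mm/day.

dPW/dt = (10.2 − 19.7) mm / (24/24 day) = -9.500 mm/day.
E = dPW/dt + P − C = (-9.500) + 8.16 − (-2.18) = 0.8 mm/day.

E ≈ 0.8 mm/day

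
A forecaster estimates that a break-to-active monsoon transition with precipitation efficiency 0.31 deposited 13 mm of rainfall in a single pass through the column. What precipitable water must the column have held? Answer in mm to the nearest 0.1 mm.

PW = rainfall / ε = 13 / 0.31 = 41.9 mm.

PW ≈ 41.9 mm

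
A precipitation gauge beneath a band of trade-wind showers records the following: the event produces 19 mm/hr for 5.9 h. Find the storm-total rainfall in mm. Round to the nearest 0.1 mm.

total ≈ 112.1 mm

Total = Σ Rᵢ Δtᵢ = 19 × 5.9
      = 112.1 = 112.1 mm.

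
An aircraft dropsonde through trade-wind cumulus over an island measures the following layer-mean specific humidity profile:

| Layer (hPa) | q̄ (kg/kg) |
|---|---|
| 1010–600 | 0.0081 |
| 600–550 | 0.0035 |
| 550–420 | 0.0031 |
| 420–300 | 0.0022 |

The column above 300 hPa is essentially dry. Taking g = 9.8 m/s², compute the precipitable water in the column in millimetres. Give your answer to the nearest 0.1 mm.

Precipitable water is the column-integrated vapour mass per unit area: PW = (1/g) Σ q̄ Δp, with q in kg/kg and Δp in Pa (1 kg/m² of water = 1 mm).
Layer 1010–600 hPa: Δp = 410 hPa = 41000 Pa, q̄ = 0.0081 kg/kg → 0.0081 × 41000 / 9.8 = 33.89 mm
Layer 600–550 hPa: Δp = 50 hPa = 5000 Pa, q̄ = 0.0035 kg/kg → 0.0035 × 5000 / 9.8 = 1.79 mm
Layer 550–420 hPa: Δp = 130 hPa = 13000 Pa, q̄ = 0.0031 kg/kg → 0.0031 × 13000 / 9.8 = 4.11 mm
Layer 420–300 hPa: Δp = 120 hPa = 12000 Pa, q̄ = 0.0022 kg/kg → 0.0022 × 12000 / 9.8 = 2.69 mm
PW = 33.89 + 1.79 + 4.11 + 2.69 = 42.48 ≈ 42.5 mm.

PW ≈ 42.5 mm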